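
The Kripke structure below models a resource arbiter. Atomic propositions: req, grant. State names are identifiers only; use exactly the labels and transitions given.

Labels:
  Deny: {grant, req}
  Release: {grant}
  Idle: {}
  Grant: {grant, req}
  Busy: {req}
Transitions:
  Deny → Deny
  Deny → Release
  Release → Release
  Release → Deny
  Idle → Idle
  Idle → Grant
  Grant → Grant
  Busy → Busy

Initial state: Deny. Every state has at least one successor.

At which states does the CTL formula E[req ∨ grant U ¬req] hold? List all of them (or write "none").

States satisfying req ∨ grant: {Deny, Release, Grant, Busy}.
States satisfying ¬req: {Release, Idle}.
States satisfying E[req ∨ grant U ¬req]: {Deny, Release, Idle}.

{Deny, Release, Idle}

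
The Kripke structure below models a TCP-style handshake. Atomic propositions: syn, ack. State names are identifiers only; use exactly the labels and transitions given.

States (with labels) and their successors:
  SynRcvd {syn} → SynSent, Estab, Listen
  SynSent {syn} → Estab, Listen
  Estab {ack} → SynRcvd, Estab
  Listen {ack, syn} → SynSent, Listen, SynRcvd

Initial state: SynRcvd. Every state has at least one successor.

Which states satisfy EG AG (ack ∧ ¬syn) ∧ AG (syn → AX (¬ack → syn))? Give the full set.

States satisfying AG (ack ∧ ¬syn): ∅.
States satisfying EG AG (ack ∧ ¬syn): ∅.
States satisfying syn → AX (¬ack → syn): {SynRcvd, SynSent, Estab, Listen}.
States satisfying AG (syn → AX (¬ack → syn)): {SynRcvd, SynSent, Estab, Listen}.
States satisfying EG AG (ack ∧ ¬syn) ∧ AG (syn → AX (¬ack → syn)): ∅.

none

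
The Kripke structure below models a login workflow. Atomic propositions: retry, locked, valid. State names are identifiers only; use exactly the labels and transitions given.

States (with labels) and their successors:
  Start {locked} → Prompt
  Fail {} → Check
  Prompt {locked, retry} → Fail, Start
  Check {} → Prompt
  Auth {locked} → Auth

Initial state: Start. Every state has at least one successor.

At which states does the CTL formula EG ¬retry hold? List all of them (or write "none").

States satisfying ¬retry: {Start, Fail, Check, Auth}.
States satisfying EG ¬retry: {Auth}.

{Auth}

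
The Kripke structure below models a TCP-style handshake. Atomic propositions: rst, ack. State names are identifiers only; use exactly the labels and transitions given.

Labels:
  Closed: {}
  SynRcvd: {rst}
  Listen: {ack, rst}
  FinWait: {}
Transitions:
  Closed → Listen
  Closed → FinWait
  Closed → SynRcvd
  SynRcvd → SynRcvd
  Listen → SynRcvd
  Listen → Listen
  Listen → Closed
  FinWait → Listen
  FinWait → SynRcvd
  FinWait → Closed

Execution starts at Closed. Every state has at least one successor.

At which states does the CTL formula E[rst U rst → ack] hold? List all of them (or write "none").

States satisfying rst: {SynRcvd, Listen}.
States satisfying rst → ack: {Closed, Listen, FinWait}.
States satisfying E[rst U rst → ack]: {Closed, Listen, FinWait}.

{Closed, Listen, FinWait}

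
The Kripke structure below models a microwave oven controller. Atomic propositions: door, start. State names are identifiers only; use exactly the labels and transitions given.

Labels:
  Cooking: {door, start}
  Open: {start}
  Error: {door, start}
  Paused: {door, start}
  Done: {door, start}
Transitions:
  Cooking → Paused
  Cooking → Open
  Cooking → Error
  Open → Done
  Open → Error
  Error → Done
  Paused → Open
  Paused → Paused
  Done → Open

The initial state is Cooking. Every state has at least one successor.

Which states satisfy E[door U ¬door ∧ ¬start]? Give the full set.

States satisfying door: {Cooking, Error, Paused, Done}.
States satisfying ¬door ∧ ¬start: ∅.
States satisfying E[door U ¬door ∧ ¬start]: ∅.

none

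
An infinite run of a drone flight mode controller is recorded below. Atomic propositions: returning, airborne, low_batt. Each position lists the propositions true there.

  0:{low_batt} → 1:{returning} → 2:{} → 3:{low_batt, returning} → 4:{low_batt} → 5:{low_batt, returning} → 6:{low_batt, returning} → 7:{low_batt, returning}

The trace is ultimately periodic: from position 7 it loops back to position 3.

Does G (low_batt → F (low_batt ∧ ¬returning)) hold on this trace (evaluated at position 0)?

Holds

low_batt → F (low_batt ∧ ¬returning) holds at every position 0..7, and those are all positions ever visited, so G (low_batt → F (low_batt ∧ ¬returning)) holds.
Positions where low_batt holds: 0, 3, 4, 5, 6, 7.
Check F (low_batt ∧ ¬returning) at each: 0→ok, 3→ok, 4→ok, 5→ok, 6→ok, 7→ok.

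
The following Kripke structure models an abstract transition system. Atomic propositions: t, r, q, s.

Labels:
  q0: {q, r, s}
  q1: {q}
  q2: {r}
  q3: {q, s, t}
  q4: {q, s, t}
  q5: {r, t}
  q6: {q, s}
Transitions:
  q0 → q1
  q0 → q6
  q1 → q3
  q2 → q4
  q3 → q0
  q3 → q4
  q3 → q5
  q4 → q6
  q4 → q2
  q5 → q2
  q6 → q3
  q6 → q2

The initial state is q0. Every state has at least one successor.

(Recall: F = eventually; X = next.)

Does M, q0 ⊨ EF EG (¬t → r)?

States satisfying EG (¬t → r): {q2, q3, q4, q5}.
States satisfying EF EG (¬t → r): {q0, q1, q2, q3, q4, q5, q6}.
Some path from q0 reaches a state where EG (¬t → r) holds.
q0 ∈ Sat(EF EG (¬t → r)).

Yes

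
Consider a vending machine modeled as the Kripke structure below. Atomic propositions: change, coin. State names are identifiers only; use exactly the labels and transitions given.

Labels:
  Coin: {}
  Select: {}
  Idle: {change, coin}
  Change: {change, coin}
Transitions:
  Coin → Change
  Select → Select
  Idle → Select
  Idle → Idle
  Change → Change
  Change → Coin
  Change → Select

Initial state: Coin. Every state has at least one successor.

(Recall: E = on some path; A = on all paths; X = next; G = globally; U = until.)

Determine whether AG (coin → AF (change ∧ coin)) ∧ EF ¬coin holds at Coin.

Satisfied

States satisfying coin → AF (change ∧ coin): {Coin, Select, Idle, Change}.
States satisfying AG (coin → AF (change ∧ coin)): {Coin, Select, Idle, Change}.
States satisfying ¬coin: {Coin, Select}.
States satisfying EF ¬coin: {Coin, Select, Idle, Change}.
States satisfying AG (coin → AF (change ∧ coin)) ∧ EF ¬coin: {Coin, Select, Idle, Change}.
Coin ∈ Sat(AG (coin → AF (change ∧ coin)) ∧ EF ¬coin).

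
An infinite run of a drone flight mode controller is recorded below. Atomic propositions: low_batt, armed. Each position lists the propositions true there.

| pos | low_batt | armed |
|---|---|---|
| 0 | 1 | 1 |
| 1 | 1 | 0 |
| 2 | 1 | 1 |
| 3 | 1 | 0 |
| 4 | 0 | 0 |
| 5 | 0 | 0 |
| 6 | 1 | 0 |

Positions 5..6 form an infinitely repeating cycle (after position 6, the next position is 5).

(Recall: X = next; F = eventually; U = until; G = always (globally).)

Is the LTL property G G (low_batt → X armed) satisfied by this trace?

Violated

G (low_batt → X armed) must hold at every position from 0 onward. It fails at position 0, so G G (low_batt → X armed) is false.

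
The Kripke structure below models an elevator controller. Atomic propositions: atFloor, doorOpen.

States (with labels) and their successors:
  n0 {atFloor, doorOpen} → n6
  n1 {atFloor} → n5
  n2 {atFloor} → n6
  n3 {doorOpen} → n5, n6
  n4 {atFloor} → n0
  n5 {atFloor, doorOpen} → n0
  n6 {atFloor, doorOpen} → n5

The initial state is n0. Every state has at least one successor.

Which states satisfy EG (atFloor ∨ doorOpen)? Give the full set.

States satisfying atFloor ∨ doorOpen: {n0, n1, n2, n3, n4, n5, n6}.
States satisfying EG (atFloor ∨ doorOpen): {n0, n1, n2, n3, n4, n5, n6}.

{n0, n1, n2, n3, n4, n5, n6}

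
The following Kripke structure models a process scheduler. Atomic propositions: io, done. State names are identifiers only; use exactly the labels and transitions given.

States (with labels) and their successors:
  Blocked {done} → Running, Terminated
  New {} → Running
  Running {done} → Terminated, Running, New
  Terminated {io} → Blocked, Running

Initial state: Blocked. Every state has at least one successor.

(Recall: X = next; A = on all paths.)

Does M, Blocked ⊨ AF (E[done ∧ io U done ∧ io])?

States satisfying E[done ∧ io U done ∧ io]: ∅.
States satisfying AF (E[done ∧ io U done ∧ io]): ∅.
There is a path from Blocked along which E[done ∧ io U done ∧ io] never holds.
Blocked ∉ Sat(AF (E[done ∧ io U done ∧ io])).

No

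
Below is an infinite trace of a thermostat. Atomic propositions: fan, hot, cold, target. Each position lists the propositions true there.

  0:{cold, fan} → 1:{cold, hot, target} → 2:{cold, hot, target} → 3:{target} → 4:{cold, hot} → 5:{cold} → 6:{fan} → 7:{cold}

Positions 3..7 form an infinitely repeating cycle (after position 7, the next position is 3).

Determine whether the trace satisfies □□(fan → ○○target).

□(fan → ○○target) holds at every position 0..7, and those are all positions ever visited, so □□(fan → ○○target) holds.

Satisfied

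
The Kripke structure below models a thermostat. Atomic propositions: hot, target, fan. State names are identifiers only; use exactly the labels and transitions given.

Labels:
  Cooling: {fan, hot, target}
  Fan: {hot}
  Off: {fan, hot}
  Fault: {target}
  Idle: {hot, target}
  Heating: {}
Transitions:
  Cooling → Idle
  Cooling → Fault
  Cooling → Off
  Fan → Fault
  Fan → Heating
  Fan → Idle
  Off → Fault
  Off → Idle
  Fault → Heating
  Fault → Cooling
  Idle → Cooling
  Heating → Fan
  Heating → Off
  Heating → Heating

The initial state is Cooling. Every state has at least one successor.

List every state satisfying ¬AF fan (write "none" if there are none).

{Fan, Fault, Heating}

States satisfying fan: {Cooling, Off}.
States satisfying AF fan: {Cooling, Off, Idle}.
States satisfying ¬AF fan: {Fan, Fault, Heating}.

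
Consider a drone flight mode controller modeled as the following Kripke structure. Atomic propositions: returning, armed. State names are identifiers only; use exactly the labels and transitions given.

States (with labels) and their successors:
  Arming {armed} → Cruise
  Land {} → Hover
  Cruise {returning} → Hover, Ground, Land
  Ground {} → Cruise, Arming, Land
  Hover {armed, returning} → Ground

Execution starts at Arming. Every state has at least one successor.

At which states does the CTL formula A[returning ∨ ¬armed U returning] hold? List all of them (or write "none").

{Land, Cruise, Hover}

States satisfying returning ∨ ¬armed: {Land, Cruise, Ground, Hover}.
States satisfying returning: {Cruise, Hover}.
States satisfying A[returning ∨ ¬armed U returning]: {Land, Cruise, Hover}.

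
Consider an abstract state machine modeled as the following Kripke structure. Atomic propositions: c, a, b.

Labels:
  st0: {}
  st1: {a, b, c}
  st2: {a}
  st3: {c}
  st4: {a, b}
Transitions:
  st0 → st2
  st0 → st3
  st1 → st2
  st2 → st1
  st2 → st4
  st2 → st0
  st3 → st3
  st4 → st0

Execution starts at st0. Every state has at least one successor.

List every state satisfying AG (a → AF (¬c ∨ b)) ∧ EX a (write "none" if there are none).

{st0, st1, st2}

States satisfying a → AF (¬c ∨ b): {st0, st1, st2, st3, st4}.
States satisfying AG (a → AF (¬c ∨ b)): {st0, st1, st2, st3, st4}.
States satisfying a: {st1, st2, st4}.
States satisfying EX a: {st0, st1, st2}.
States satisfying AG (a → AF (¬c ∨ b)) ∧ EX a: {st0, st1, st2}.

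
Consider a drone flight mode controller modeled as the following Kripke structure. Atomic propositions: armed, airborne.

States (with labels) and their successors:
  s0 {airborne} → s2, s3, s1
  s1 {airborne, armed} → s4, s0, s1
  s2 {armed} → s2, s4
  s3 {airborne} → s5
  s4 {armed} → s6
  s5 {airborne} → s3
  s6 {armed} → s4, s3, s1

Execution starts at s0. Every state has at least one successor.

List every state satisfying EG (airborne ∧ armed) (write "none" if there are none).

States satisfying airborne ∧ armed: {s1}.
States satisfying EG (airborne ∧ armed): {s1}.

{s1}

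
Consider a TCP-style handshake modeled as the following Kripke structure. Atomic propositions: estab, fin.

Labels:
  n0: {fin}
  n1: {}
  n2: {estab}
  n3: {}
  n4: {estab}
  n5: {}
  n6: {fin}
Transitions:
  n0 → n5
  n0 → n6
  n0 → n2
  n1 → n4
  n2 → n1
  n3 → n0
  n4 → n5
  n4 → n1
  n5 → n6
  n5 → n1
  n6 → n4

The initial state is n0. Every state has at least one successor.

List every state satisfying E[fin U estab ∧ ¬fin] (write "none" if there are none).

{n0, n2, n4, n6}

States satisfying fin: {n0, n6}.
States satisfying estab ∧ ¬fin: {n2, n4}.
States satisfying E[fin U estab ∧ ¬fin]: {n0, n2, n4, n6}.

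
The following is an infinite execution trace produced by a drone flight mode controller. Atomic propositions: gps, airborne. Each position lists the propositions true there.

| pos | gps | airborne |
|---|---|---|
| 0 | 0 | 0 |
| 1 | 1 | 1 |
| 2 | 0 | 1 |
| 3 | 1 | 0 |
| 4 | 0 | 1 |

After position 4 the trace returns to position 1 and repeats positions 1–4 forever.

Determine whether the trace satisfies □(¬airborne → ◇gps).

Yes

¬airborne → ◇gps holds at every position 0..4, and those are all positions ever visited, so □(¬airborne → ◇gps) holds.
Positions where ¬airborne holds: 0, 3.
Check ◇gps at each: 0→ok, 3→ok.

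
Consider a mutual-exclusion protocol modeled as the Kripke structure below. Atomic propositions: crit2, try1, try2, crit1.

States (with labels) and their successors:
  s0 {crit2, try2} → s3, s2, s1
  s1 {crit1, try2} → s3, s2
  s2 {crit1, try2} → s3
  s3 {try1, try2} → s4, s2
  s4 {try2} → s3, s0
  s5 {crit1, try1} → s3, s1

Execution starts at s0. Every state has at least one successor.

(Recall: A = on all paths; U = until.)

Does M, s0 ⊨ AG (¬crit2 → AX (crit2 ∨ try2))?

Satisfied

States satisfying ¬crit2 → AX (crit2 ∨ try2): {s0, s1, s2, s3, s4, s5}.
States satisfying AG (¬crit2 → AX (crit2 ∨ try2)): {s0, s1, s2, s3, s4, s5}.
Every state reachable from s0 satisfies ¬crit2 → AX (crit2 ∨ try2).
s0 ∈ Sat(AG (¬crit2 → AX (crit2 ∨ try2))).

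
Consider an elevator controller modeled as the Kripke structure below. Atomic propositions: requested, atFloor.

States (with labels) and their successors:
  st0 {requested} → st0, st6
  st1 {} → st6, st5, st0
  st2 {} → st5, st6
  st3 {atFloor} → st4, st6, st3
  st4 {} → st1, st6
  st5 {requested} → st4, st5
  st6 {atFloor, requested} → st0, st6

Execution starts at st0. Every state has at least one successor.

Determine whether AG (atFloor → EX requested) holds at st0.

States satisfying atFloor → EX requested: {st0, st1, st2, st3, st4, st5, st6}.
States satisfying AG (atFloor → EX requested): {st0, st1, st2, st3, st4, st5, st6}.
Every state reachable from st0 satisfies atFloor → EX requested.
st0 ∈ Sat(AG (atFloor → EX requested)).

Satisfied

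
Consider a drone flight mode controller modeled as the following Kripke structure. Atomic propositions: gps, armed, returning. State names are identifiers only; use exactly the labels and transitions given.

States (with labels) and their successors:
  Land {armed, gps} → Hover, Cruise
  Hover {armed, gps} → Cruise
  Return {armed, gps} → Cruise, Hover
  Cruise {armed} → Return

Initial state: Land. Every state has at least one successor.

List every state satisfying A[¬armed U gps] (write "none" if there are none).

States satisfying ¬armed: ∅.
States satisfying gps: {Land, Hover, Return}.
States satisfying A[¬armed U gps]: {Land, Hover, Return}.

{Land, Hover, Return}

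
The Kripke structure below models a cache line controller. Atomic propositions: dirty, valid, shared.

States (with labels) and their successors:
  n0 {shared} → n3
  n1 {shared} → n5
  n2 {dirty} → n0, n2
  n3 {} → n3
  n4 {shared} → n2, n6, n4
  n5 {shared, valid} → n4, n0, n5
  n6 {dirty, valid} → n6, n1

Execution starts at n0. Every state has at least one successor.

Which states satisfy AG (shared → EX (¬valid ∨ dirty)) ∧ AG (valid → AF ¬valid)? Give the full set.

{n0, n2, n3}

States satisfying shared → EX (¬valid ∨ dirty): {n0, n2, n3, n4, n5, n6}.
States satisfying AG (shared → EX (¬valid ∨ dirty)): {n0, n2, n3}.
States satisfying valid → AF ¬valid: {n0, n1, n2, n3, n4}.
States satisfying AG (valid → AF ¬valid): {n0, n2, n3}.
States satisfying AG (shared → EX (¬valid ∨ dirty)) ∧ AG (valid → AF ¬valid): {n0, n2, n3}.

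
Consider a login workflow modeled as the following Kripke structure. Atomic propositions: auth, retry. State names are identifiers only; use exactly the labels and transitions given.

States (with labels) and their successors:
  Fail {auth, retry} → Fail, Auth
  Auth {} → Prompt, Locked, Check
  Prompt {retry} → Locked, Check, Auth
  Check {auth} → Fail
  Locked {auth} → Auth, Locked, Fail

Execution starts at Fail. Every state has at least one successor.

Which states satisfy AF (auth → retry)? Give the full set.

{Fail, Auth, Prompt, Check}

States satisfying auth → retry: {Fail, Auth, Prompt}.
States satisfying AF (auth → retry): {Fail, Auth, Prompt, Check}.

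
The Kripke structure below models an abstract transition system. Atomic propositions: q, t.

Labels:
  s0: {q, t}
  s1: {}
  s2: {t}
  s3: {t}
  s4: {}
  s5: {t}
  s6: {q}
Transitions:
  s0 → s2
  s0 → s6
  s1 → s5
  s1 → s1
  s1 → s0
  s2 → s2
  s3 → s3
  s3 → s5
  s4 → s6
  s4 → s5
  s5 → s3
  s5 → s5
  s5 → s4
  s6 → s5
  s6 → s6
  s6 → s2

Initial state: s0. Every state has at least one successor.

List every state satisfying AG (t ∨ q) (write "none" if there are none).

{s2}

States satisfying t ∨ q: {s0, s2, s3, s5, s6}.
States satisfying AG (t ∨ q): {s2}.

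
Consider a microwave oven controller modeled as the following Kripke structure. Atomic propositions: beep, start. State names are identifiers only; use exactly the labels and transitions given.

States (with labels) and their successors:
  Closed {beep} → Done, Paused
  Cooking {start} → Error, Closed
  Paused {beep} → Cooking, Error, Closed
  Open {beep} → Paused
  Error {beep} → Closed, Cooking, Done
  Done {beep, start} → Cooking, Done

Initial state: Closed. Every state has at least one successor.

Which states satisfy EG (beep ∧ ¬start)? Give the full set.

States satisfying beep ∧ ¬start: {Closed, Paused, Open, Error}.
States satisfying EG (beep ∧ ¬start): {Closed, Paused, Open, Error}.

{Closed, Paused, Open, Error}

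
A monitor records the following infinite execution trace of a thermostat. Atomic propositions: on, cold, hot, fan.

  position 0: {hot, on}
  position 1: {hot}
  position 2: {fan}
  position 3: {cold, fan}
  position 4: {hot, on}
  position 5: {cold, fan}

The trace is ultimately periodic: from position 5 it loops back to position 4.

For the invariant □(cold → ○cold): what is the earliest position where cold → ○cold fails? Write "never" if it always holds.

3

Check cold → ○cold at each position in order: 0 ✓, 1 ✓, 2 ✓.
At position 3 the labels are {cold, fan} and the next position 4 has {hot, on}, so cold → ○cold is false there. This is the first violation.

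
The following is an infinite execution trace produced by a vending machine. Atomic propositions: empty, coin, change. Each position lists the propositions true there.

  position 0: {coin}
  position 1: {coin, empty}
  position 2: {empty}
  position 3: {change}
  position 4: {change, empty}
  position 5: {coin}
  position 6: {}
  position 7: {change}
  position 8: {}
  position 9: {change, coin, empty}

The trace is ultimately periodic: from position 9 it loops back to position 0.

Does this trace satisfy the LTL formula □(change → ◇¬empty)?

Holds

change → ◇¬empty holds at every position 0..9, and those are all positions ever visited, so □(change → ◇¬empty) holds.
Positions where change holds: 3, 4, 7, 9.
Check ◇¬empty at each: 3→ok, 4→ok, 7→ok, 9→ok.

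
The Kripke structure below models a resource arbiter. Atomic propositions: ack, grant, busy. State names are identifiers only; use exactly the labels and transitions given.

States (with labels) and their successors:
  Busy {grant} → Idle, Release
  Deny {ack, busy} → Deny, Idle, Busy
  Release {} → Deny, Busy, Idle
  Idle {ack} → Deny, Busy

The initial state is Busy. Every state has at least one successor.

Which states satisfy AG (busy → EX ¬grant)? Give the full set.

States satisfying busy → EX ¬grant: {Busy, Deny, Release, Idle}.
States satisfying AG (busy → EX ¬grant): {Busy, Deny, Release, Idle}.

{Busy, Deny, Release, Idle}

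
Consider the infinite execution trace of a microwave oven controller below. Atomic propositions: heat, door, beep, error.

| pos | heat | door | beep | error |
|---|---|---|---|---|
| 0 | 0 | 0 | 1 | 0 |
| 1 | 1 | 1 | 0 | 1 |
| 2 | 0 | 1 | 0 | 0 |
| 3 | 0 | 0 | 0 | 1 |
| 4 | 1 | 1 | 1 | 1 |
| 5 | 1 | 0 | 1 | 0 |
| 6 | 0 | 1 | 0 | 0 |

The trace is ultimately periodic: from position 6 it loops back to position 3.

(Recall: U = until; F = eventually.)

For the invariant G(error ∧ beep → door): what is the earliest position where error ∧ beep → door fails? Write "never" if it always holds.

error ∧ beep → door holds at every position 0..6, and those are all the positions the trace ever visits, so the invariant G(error ∧ beep → door) is never violated.

never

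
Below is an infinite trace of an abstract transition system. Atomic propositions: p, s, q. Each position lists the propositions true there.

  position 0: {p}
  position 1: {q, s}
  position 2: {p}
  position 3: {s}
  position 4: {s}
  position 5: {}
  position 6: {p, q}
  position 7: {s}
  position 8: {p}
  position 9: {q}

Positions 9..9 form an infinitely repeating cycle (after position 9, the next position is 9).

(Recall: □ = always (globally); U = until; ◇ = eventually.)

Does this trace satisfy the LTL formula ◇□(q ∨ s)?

□(q ∨ s) holds at position 9, which is reachable from 0, so ◇□(q ∨ s) holds.

Holds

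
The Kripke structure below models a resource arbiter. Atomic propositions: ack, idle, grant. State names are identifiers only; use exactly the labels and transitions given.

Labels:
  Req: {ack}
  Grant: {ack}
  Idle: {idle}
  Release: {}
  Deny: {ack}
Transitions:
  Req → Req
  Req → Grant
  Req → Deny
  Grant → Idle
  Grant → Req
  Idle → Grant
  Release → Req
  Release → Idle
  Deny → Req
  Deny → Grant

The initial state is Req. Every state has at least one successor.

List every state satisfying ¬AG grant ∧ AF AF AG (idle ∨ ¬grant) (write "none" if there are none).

{Req, Grant, Idle, Release, Deny}

States satisfying grant: ∅.
States satisfying AG grant: ∅.
States satisfying ¬AG grant: {Req, Grant, Idle, Release, Deny}.
States satisfying AF AG (idle ∨ ¬grant): {Req, Grant, Idle, Release, Deny}.
States satisfying AF AF AG (idle ∨ ¬grant): {Req, Grant, Idle, Release, Deny}.
States satisfying ¬AG grant ∧ AF AF AG (idle ∨ ¬grant): {Req, Grant, Idle, Release, Deny}.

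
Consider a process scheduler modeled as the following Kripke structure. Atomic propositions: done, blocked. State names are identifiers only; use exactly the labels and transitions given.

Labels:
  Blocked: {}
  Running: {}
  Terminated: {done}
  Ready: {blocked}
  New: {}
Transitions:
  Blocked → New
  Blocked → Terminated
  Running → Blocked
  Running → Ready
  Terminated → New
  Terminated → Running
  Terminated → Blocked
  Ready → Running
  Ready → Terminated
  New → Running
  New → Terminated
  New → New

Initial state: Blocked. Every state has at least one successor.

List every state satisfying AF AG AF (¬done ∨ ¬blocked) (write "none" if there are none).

{Blocked, Running, Terminated, Ready, New}

States satisfying AG AF (¬done ∨ ¬blocked): {Blocked, Running, Terminated, Ready, New}.
States satisfying AF AG AF (¬done ∨ ¬blocked): {Blocked, Running, Terminated, Ready, New}.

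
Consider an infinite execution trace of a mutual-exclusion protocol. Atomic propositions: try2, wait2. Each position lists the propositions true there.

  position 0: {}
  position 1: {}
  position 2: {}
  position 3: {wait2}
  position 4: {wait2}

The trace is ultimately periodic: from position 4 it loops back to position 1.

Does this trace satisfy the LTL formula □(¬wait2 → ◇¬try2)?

Satisfied

¬wait2 → ◇¬try2 holds at every position 0..4, and those are all positions ever visited, so □(¬wait2 → ◇¬try2) holds.
Positions where ¬wait2 holds: 0, 1, 2.
Check ◇¬try2 at each: 0→ok, 1→ok, 2→ok.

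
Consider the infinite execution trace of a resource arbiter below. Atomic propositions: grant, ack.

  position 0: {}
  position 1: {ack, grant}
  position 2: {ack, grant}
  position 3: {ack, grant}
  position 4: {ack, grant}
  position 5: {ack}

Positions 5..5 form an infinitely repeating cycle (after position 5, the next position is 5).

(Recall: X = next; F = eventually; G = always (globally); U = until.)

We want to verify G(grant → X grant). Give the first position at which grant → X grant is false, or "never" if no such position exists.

Check grant → X grant at each position in order: 0 ✓, 1 ✓, 2 ✓, 3 ✓.
At position 4 the labels are {ack, grant} and the next position 5 has {ack}, so grant → X grant is false there. This is the first violation.

4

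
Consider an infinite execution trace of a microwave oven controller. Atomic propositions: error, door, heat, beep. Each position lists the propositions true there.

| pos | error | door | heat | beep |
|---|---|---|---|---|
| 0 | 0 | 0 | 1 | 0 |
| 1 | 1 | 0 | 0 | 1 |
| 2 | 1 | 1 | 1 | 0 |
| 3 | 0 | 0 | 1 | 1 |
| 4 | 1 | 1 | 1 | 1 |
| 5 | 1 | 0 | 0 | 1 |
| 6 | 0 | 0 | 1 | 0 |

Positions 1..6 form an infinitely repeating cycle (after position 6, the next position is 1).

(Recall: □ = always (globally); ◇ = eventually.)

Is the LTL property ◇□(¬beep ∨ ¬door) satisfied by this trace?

□(¬beep ∨ ¬door) is false at every position 0..6, so it never becomes true and ◇□(¬beep ∨ ¬door) fails.

Does not hold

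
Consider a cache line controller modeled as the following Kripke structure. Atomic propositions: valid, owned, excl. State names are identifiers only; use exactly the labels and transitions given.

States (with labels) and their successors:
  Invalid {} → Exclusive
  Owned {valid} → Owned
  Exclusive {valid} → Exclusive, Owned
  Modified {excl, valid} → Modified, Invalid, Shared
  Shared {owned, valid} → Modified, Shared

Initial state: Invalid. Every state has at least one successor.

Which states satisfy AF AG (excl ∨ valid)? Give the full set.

States satisfying AG (excl ∨ valid): {Owned, Exclusive}.
States satisfying AF AG (excl ∨ valid): {Invalid, Owned, Exclusive}.

{Invalid, Owned, Exclusive}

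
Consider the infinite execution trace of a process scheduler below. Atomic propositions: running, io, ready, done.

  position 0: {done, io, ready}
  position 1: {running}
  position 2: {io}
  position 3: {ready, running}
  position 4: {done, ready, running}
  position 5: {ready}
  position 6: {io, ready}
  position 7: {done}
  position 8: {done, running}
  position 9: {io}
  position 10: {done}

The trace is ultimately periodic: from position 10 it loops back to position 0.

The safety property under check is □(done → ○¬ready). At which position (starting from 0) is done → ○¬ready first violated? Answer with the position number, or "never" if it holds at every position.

Check done → ○¬ready at each position in order: 0 ✓, 1 ✓, 2 ✓, 3 ✓.
At position 4 the labels are {done, ready, running} and the next position 5 has {ready}, so done → ○¬ready is false there. This is the first violation.

4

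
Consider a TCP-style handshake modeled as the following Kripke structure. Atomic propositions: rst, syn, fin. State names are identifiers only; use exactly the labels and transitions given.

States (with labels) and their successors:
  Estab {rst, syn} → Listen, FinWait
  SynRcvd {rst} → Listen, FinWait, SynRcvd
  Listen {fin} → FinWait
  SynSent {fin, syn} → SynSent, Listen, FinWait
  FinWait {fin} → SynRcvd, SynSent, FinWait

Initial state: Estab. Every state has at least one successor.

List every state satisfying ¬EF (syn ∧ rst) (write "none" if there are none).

{SynRcvd, Listen, SynSent, FinWait}

States satisfying syn ∧ rst: {Estab}.
States satisfying EF (syn ∧ rst): {Estab}.
States satisfying ¬EF (syn ∧ rst): {SynRcvd, Listen, SynSent, FinWait}.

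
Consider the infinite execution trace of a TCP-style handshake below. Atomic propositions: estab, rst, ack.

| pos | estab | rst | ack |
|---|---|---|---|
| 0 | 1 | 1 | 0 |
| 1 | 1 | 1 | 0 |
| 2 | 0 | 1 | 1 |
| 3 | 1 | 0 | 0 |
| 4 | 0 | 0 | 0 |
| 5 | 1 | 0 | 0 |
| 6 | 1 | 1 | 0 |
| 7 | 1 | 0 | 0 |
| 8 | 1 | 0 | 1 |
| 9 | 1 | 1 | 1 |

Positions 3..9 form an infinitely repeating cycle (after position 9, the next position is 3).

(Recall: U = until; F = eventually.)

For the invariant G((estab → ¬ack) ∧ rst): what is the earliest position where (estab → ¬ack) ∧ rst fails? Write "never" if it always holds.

Check (estab → ¬ack) ∧ rst at each position in order: 0 ✓, 1 ✓, 2 ✓.
At position 3 the labels are {estab}, so (estab → ¬ack) ∧ rst is false there. This is the first violation.

3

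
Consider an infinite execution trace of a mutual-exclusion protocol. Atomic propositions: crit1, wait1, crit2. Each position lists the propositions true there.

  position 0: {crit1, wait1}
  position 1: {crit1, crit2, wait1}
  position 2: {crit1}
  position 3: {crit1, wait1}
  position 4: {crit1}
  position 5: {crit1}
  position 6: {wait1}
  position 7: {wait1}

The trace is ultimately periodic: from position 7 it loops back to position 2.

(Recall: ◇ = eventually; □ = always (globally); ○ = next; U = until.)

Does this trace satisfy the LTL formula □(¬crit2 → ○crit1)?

¬crit2 → ○crit1 must hold at every position from 0 onward. It fails at position 5, so □(¬crit2 → ○crit1) is false.
Positions where ¬crit2 holds: 0, 2, 3, 4, 5, 6, 7.
Check ○crit1 at each: 0→ok, 2→ok, 3→ok, 4→ok, 5→fails, 6→fails, 7→ok.

No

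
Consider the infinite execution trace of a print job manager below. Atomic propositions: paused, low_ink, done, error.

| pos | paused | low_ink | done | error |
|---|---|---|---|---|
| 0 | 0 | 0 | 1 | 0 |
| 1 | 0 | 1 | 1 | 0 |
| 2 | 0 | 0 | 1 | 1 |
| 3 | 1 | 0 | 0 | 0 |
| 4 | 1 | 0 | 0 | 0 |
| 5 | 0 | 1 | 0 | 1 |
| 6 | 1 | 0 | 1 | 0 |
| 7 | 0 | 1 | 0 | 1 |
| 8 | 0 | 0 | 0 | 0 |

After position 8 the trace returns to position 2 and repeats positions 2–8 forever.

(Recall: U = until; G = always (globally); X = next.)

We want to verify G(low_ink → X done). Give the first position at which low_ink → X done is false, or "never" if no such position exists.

Check low_ink → X done at each position in order: 0 ✓, 1 ✓, 2 ✓, 3 ✓, 4 ✓, 5 ✓, 6 ✓.
At position 7 the labels are {error, low_ink} and the next position 8 has {}, so low_ink → X done is false there. This is the first violation.

7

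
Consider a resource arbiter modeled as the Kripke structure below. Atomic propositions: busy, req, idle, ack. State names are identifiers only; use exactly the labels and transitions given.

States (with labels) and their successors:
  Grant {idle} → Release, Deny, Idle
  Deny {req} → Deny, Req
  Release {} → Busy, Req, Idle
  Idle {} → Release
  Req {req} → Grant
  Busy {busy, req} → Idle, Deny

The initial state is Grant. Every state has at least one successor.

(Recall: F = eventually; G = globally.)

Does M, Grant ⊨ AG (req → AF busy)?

No

States satisfying req → AF busy: {Grant, Release, Idle, Busy}.
States satisfying AG (req → AF busy): ∅.
Deny is reachable from Grant and violates req → AF busy, so AG fails at Grant.
Grant ∉ Sat(AG (req → AF busy)).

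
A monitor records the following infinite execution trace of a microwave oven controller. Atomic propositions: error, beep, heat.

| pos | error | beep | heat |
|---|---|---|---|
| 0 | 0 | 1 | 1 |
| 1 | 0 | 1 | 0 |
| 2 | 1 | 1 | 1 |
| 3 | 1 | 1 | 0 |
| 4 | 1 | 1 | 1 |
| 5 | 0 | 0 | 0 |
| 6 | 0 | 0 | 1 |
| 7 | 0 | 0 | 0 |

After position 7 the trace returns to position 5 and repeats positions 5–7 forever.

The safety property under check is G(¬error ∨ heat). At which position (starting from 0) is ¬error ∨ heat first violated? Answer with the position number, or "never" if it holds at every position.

Check ¬error ∨ heat at each position in order: 0 ✓, 1 ✓, 2 ✓.
At position 3 the labels are {beep, error}, so ¬error ∨ heat is false there. This is the first violation.

3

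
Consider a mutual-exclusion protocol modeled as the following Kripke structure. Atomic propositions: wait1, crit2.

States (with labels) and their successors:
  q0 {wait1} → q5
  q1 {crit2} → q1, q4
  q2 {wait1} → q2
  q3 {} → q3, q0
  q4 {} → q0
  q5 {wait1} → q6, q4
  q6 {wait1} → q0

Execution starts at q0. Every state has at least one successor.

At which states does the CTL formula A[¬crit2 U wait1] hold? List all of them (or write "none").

{q0, q2, q4, q5, q6}

States satisfying ¬crit2: {q0, q2, q3, q4, q5, q6}.
States satisfying wait1: {q0, q2, q5, q6}.
States satisfying A[¬crit2 U wait1]: {q0, q2, q4, q5, q6}.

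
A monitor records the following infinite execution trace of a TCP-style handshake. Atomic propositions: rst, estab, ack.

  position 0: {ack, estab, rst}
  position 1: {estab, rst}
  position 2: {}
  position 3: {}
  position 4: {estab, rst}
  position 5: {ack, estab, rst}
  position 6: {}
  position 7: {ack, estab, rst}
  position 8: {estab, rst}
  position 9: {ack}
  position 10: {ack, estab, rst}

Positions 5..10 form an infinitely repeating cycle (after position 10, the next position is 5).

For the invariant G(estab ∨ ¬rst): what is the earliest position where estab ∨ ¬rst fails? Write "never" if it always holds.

estab ∨ ¬rst holds at every position 0..10, and those are all the positions the trace ever visits, so the invariant G(estab ∨ ¬rst) is never violated.

never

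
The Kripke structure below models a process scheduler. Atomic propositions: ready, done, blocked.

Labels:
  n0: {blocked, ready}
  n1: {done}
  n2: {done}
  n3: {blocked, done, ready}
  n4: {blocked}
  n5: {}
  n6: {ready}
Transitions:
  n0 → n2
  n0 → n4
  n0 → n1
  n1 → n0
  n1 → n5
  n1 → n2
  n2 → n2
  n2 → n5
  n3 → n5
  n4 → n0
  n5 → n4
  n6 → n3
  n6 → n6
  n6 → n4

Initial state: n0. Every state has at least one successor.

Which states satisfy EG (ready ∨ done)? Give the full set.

{n0, n1, n2, n6}

States satisfying ready ∨ done: {n0, n1, n2, n3, n6}.
States satisfying EG (ready ∨ done): {n0, n1, n2, n6}.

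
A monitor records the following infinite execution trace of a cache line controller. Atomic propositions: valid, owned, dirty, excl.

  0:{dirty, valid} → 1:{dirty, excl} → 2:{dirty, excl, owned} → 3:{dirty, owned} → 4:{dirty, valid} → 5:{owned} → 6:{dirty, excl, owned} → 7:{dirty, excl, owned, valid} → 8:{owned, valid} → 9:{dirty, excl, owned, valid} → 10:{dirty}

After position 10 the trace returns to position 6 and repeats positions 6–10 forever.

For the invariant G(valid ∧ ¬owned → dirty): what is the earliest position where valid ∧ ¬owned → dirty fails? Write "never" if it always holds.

never

valid ∧ ¬owned → dirty holds at every position 0..10, and those are all the positions the trace ever visits, so the invariant G(valid ∧ ¬owned → dirty) is never violated.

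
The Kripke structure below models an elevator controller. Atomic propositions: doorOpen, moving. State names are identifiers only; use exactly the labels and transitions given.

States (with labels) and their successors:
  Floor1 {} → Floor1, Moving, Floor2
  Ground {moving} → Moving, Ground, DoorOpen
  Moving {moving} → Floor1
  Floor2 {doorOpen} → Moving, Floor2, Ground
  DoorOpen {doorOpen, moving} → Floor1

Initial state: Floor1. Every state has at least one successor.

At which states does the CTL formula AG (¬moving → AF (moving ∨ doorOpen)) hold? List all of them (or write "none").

States satisfying ¬moving → AF (moving ∨ doorOpen): {Ground, Moving, Floor2, DoorOpen}.
States satisfying AG (¬moving → AF (moving ∨ doorOpen)): ∅.

none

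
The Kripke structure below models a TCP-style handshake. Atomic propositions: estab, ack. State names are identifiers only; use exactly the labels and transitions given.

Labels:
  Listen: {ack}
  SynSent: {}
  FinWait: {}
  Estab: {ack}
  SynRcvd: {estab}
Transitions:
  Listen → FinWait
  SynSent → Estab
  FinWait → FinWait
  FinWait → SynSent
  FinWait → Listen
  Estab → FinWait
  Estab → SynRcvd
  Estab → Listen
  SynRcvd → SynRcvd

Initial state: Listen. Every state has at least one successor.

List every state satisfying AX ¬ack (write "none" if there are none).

{Listen, SynRcvd}

States satisfying ¬ack: {SynSent, FinWait, SynRcvd}.
States satisfying AX ¬ack: {Listen, SynRcvd}.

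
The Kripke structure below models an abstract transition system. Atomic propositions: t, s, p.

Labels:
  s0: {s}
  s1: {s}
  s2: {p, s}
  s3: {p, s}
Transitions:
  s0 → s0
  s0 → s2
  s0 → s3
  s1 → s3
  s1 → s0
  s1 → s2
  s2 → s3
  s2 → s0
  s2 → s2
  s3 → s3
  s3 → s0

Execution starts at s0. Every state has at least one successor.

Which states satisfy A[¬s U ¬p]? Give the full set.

States satisfying ¬s: ∅.
States satisfying ¬p: {s0, s1}.
States satisfying A[¬s U ¬p]: {s0, s1}.

{s0, s1}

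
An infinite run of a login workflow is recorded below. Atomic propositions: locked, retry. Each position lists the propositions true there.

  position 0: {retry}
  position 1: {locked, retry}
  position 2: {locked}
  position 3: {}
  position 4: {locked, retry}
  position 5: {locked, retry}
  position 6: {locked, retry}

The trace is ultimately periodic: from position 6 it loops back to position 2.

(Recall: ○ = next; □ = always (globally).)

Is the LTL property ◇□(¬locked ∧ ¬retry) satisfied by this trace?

Does not hold

□(¬locked ∧ ¬retry) is false at every position 0..6, so it never becomes true and ◇□(¬locked ∧ ¬retry) fails.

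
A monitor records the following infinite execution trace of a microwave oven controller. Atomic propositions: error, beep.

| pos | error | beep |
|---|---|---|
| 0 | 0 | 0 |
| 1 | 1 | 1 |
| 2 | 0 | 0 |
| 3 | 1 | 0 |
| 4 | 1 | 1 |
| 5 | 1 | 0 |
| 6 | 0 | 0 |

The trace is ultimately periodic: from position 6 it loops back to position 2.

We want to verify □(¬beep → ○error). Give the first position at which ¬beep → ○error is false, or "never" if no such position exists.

5

Check ¬beep → ○error at each position in order: 0 ✓, 1 ✓, 2 ✓, 3 ✓, 4 ✓.
At position 5 the labels are {error} and the next position 6 has {}, so ¬beep → ○error is false there. This is the first violation.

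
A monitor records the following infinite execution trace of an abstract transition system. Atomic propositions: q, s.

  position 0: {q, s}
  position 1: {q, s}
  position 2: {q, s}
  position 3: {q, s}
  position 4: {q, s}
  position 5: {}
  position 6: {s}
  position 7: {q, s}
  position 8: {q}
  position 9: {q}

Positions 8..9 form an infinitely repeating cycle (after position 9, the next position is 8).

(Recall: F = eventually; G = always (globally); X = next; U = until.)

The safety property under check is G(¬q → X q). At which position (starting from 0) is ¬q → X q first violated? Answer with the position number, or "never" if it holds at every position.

5

Check ¬q → X q at each position in order: 0 ✓, 1 ✓, 2 ✓, 3 ✓, 4 ✓.
At position 5 the labels are {} and the next position 6 has {s}, so ¬q → X q is false there. This is the first violation.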